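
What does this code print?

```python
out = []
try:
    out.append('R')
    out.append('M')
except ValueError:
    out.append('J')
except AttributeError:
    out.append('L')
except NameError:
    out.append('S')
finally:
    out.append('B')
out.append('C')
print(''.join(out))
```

Execution trace: 'R' (try body) → 'M' (try body, no exception) → 'B' (finally) → 'C' (after the try/except). Output: RMBC

Answer: RMBC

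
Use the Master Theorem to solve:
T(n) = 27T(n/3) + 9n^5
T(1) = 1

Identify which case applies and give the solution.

a=27, b=3, f(n)=9n^5. log_3(27) = 3. Since c=5 > 3 and the regularity condition holds (27(n/3)^5 = (27/3^5)n^5 with 27/3^5 < 1), Case 3 applies: T(n) = Θ(f(n)) = O(n^5).

Answer: O(n^5) - Case 3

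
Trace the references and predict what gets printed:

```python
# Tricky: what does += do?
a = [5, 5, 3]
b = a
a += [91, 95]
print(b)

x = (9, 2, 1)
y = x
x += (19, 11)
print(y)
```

Key concept: += behavior differs for mutable vs immutable.
Step by step:
`a = [5, 5, 3]` → a = [5, 5, 3]
`b = a` → b = [5, 5, 3] (same object as a)
`a += [91, 95]` → a = [5, 5, 3, 91, 95] (same object as b); b = [5, 5, 3, 91, 95] (same object as a)
`print(b)` → prints [5, 5, 3, 91, 95]
`x = (9, 2, 1)` → x = (9, 2, 1)
`y = x` → y = (9, 2, 1)
`x += (19, 11)` → x = (9, 2, 1, 19, 11)
`print(y)` → prints (9, 2, 1)

Answer:
[5, 5, 3, 91, 95]
(9, 2, 1)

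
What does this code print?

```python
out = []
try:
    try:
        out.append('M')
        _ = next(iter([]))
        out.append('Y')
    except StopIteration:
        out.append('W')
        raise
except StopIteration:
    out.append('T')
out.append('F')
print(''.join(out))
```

Execution trace: 'M' (try body) → 'W' (except StopIteration) → 'T' (outer except StopIteration) → 'F' (after the try/except). Output: MWTF

Answer: MWTF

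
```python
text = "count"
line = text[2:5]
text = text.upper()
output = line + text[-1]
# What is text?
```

Trace:
`text = "count"` → text = 'count'
`line = text[2:5]` → line = 'unt'
`text = text.upper()` → text = 'COUNT'
`output = line + text[-1]` → output = 'untT'
So text = 'COUNT'

Answer: 'COUNT'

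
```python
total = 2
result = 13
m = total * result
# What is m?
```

Trace:
`total = 2` → total = 2
`result = 13` → result = 13
`m = total * result` → m = 26
So m = 26

Answer: 26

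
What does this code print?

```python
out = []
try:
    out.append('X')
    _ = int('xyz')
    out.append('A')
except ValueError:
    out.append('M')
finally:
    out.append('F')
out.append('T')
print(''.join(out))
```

Execution trace: 'X' (try body) → 'M' (except ValueError) → 'F' (finally) → 'T' (after the try/except). Output: XMFT

Answer: XMFT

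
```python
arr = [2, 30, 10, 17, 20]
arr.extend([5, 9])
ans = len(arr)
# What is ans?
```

Trace:
`arr = [2, 30, 10, 17, 20]` → arr = [2, 30, 10, 17, 20]
`arr.extend([5, 9])` → arr = [2, 30, 10, 17, 20, 5, 9]
`ans = len(arr)` → ans = 7
So ans = 7

Answer: 7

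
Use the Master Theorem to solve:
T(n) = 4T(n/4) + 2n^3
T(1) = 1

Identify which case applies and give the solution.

a=4, b=4, f(n)=2n^3. log_4(4) = 1. Since c=3 > 1 and the regularity condition holds (4(n/4)^3 = (4/4^3)n^3 with 4/4^3 < 1), Case 3 applies: T(n) = Θ(f(n)) = O(n^3).

Answer: O(n^3) - Case 3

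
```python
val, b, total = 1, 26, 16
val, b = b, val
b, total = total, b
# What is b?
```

Trace:
`val, b, total = 1, 26, 16` → val = 1; b = 26; total = 16
`val, b = b, val` → val = 26; b = 1
`b, total = total, b` → b = 16; total = 1
So b = 16

Answer: 16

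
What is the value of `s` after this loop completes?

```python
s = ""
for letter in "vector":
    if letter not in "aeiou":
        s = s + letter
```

Remove vowels from 'vector'
`s` takes the values: "" → "v" → "vc" → "vct" → "vctr"

Answer: "vctr"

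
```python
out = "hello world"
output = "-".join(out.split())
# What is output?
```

Trace:
`out = "hello world"` → out = 'hello world'
`output = "-".join(out.split())` → output = 'hello-world'
So output = 'hello-world'

Answer: 'hello-world'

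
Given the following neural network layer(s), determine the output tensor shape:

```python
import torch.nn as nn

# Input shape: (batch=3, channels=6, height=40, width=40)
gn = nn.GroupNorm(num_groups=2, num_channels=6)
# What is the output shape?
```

Input: (3, 6, 40, 40) -> Output: (3, 6, 40, 40)

Answer: (3, 6, 40, 40)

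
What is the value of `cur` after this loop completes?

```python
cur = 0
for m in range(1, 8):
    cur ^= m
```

XOR of 1 to 7
`cur` takes the values: 0 → 1 → 3 → 0 → 4 → 1 → 7 → 0

Answer: 0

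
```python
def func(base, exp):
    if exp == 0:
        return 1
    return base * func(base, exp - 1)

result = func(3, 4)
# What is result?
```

func(3, 4) = 3 * 3 * 3 * 3 = 81

Answer: 81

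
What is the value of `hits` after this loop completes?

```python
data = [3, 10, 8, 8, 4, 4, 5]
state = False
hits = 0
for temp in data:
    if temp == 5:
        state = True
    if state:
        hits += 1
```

Count elements after first 5 in [3, 10, 8, 8, 4, 4, 5]
`hits` takes the values: 0 → 1

Answer: 1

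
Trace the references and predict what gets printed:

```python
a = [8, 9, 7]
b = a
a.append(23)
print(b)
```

Key concept: basic list aliasing.
Step by step:
`a = [8, 9, 7]` → a = [8, 9, 7]
`b = a` → b = [8, 9, 7] (same object as a)
`a.append(23)` → a = [8, 9, 7, 23] (same object as b); b = [8, 9, 7, 23] (same object as a)
`print(b)` → prints [8, 9, 7, 23]

Answer: [8, 9, 7, 23]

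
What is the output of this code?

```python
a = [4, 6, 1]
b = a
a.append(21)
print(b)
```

Key concept: basic list aliasing.
Step by step:
`a = [4, 6, 1]` → a = [4, 6, 1]
`b = a` → b = [4, 6, 1] (same object as a)
`a.append(21)` → a = [4, 6, 1, 21] (same object as b); b = [4, 6, 1, 21] (same object as a)
`print(b)` → prints [4, 6, 1, 21]

Answer: [4, 6, 1, 21]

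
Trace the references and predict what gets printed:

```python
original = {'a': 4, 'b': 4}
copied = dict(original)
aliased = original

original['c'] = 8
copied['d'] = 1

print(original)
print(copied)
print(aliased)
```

Key concept: dict() creates copy, assignment creates alias.
Step by step:
`original = {'a': 4, 'b': 4}` → original = {'a': 4, 'b': 4}
`copied = dict(original)` → copied = {'a': 4, 'b': 4}
`aliased = original` → aliased = {'a': 4, 'b': 4} (same object as original)
`original['c'] = 8` → original = {'a': 4, 'b': 4, 'c': 8} (same object as aliased); aliased = {'a': 4, 'b': 4, 'c': 8} (same object as original)
`copied['d'] = 1` → copied = {'a': 4, 'b': 4, 'd': 1}
`print(original)` → prints {'a': 4, 'b': 4, 'c': 8}
`print(copied)` → prints {'a': 4, 'b': 4, 'd': 1}
`print(aliased)` → prints {'a': 4, 'b': 4, 'c': 8}

Answer:
{'a': 4, 'b': 4, 'c': 8}
{'a': 4, 'b': 4, 'd': 1}
{'a': 4, 'b': 4, 'c': 8}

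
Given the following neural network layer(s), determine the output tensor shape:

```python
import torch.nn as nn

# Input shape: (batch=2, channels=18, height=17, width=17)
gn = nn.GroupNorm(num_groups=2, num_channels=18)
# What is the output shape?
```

Input: (2, 18, 17, 17) -> Output: (2, 18, 17, 17)

Answer: (2, 18, 17, 17)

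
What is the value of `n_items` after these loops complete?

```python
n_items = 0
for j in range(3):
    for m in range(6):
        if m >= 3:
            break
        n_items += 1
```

Inner breaks at 3, outer runs 3 times
`n_items` takes the values: 0 → 1 → 2 → 3 → 4 → 5 → 6 → 7 → 8 → 9

Answer: 9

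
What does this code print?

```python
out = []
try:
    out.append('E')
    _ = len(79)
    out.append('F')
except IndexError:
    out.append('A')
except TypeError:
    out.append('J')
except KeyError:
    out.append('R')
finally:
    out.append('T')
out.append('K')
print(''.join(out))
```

Execution trace: 'E' (try body) → 'J' (except TypeError) → 'T' (finally) → 'K' (after the try/except). Output: EJTK

Answer: EJTK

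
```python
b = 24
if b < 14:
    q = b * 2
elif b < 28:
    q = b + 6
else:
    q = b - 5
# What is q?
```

Trace:
`b = 24` → b = 24
`if b < 14: ...` → b < 14 is False, b < 28 is True → q = 30
So q = 30

Answer: 30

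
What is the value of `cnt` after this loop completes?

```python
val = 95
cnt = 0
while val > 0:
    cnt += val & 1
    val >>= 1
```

Count set bits in 95 (binary: 0b1011111)
`cnt` takes the values: 0 → 1 → 2 → 3 → 4 → 5 → 6

Answer: 6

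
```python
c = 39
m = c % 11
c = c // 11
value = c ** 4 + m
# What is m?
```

Trace:
`c = 39` → c = 39
`m = c % 11` → m = 6
`c = c // 11` → c = 3
`value = c ** 4 + m` → value = 87
So m = 6

Answer: 6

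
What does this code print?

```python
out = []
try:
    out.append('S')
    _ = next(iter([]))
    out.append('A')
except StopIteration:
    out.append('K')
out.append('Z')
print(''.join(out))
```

Execution trace: 'S' (try body) → 'K' (except StopIteration) → 'Z' (after the try/except). Output: SKZ

Answer: SKZ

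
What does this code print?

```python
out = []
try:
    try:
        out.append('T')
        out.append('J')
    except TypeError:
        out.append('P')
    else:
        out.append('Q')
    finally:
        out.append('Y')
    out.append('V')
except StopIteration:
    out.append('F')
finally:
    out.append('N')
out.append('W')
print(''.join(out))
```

Execution trace: 'T' (inner try body) → 'J' (inner try body, no exception) → 'Q' (inner else) → 'Y' (inner finally) → 'V' (try body, no exception) → 'N' (finally) → 'W' (after the try/except). Output: TJQYVNW

Answer: TJQYVNW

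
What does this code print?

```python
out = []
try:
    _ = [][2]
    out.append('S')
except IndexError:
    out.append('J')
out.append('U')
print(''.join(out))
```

Execution trace: 'J' (except IndexError) → 'U' (after the try/except). Output: JU

Answer: JU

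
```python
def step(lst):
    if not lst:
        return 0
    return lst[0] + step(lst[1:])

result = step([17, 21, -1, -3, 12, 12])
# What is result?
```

17 + 21 + (-1) + (-3) + 12 + 12 + 0 = 58

Answer: 58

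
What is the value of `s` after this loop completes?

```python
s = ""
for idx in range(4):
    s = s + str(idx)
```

Concatenate digits 0 to 3
`s` takes the values: "" → "0" → "01" → "012" → "0123"

Answer: "0123"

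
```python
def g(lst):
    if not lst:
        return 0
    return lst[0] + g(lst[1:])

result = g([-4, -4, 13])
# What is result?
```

(-4) + (-4) + 13 + 0 = 5

Answer: 5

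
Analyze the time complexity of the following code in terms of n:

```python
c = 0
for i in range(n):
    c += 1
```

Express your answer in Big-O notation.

Each loop level contributes: n. Multiplying the contributions gives O(n).

Answer: O(n)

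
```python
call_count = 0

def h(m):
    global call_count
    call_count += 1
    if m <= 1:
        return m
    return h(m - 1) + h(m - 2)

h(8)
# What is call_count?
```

Calls(m) = 1 + Calls(m-1) + Calls(m-2); Calls(0)=Calls(1)=1. For m=8 this gives 67.

Answer: 67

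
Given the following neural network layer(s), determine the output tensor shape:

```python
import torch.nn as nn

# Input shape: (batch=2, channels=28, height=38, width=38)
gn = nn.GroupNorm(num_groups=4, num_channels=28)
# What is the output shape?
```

Input: (2, 28, 38, 38) -> Output: (2, 28, 38, 38)

Answer: (2, 28, 38, 38)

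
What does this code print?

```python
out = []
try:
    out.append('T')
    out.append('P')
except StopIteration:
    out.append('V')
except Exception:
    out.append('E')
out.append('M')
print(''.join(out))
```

Execution trace: 'T' (try body) → 'P' (try body, no exception) → 'M' (after the try/except). Output: TPM

Answer: TPM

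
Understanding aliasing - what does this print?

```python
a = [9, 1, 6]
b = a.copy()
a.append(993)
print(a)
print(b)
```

Key concept: list.copy() creates independent copy.
Step by step:
`a = [9, 1, 6]` → a = [9, 1, 6]
`b = a.copy()` → b = [9, 1, 6]
`a.append(993)` → a = [9, 1, 6, 993]
`print(a)` → prints [9, 1, 6, 993]
`print(b)` → prints [9, 1, 6]

Answer:
[9, 1, 6, 993]
[9, 1, 6]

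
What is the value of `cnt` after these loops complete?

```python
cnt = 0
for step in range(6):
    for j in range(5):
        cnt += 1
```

6 * 5 = 30
`cnt` takes the values: 0 → 1 → 2 → 3 → 4 → 5 → 6 → 7 → 8 → 9 → 10 → 11 → 12 → 13 → 14 → 15 → 16 → 17 → 18 → 19 → 20 → 21 → 22 → 23 → 24 → 25 → 26 → 27 → 28 → 29 → 30

Answer: 30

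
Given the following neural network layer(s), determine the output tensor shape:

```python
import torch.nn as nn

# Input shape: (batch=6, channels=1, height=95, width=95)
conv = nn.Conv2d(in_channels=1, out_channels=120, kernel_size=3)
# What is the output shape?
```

Input: (6, 1, 95, 95) -> Output: (6, 120, 93, 93)

Answer: (6, 120, 93, 93)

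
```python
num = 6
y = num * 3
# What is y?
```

Trace:
`num = 6` → num = 6
`y = num * 3` → y = 18
So y = 18

Answer: 18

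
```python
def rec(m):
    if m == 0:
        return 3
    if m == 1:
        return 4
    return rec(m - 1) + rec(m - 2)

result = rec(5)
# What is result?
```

Build up from base cases: rec(0)=3, rec(1)=4, rec(2)=7, rec(3)=11, rec(4)=18, rec(5)=29

Answer: 29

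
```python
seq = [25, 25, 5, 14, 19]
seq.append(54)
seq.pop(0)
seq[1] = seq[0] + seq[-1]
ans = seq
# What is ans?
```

Trace:
`seq = [25, 25, 5, 14, 19]` → seq = [25, 25, 5, 14, 19]
`seq.append(54)` → seq = [25, 25, 5, 14, 19, 54]
`seq.pop(0)` → seq = [25, 5, 14, 19, 54]
`seq[1] = seq[0] + seq[-1]` → seq = [25, 79, 14, 19, 54]
`ans = seq` → ans = [25, 79, 14, 19, 54]
So ans = [25, 79, 14, 19, 54]

Answer: [25, 79, 14, 19, 54]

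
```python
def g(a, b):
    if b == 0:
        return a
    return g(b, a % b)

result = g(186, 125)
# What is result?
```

g(186, 125) -> g(125, 61) -> g(61, 3) -> g(3, 1) -> g(1, 0) -> 1

Answer: 1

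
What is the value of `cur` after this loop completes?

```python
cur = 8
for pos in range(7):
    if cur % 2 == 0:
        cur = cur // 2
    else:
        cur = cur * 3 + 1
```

Collatz-style transformation from 8
`cur` takes the values: 8 → 4 → 2 → 1 → 4 → 2 → 1 → 4

Answer: 4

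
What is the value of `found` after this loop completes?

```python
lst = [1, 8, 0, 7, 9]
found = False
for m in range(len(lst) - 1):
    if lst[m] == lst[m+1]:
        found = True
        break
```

Check consecutive duplicates in [1, 8, 0, 7, 9]
`found` takes the values: False

Answer: False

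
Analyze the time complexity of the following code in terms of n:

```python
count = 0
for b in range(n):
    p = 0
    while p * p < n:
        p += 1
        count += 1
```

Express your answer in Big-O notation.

Each loop level contributes: n × √n. Multiplying the contributions gives O(n√n).

Answer: O(n√n)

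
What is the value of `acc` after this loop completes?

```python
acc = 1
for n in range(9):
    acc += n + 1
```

Start at 1, add 1 to 9 = 46
`acc` takes the values: 1 → 2 → 4 → 7 → 11 → 16 → 22 → 29 → 37 → 46

Answer: 46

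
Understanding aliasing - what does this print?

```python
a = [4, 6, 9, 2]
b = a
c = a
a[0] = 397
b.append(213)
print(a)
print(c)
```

Key concept: multiple aliases.
Step by step:
`a = [4, 6, 9, 2]` → a = [4, 6, 9, 2]
`b = a` → b = [4, 6, 9, 2] (same object as a)
`c = a` → c = [4, 6, 9, 2] (same object as a, b)
`a[0] = 397` → a = [397, 6, 9, 2] (same object as b, c); b = [397, 6, 9, 2] (same object as a, c); c = [397, 6, 9, 2] (same object as a, b)
`b.append(213)` → a = [397, 6, 9, 2, 213] (same object as b, c); b = [397, 6, 9, 2, 213] (same object as a, c); c = [397, 6, 9, 2, 213] (same object as a, b)
`print(a)` → prints [397, 6, 9, 2, 213]
`print(c)` → prints [397, 6, 9, 2, 213]

Answer:
[397, 6, 9, 2, 213]
[397, 6, 9, 2, 213]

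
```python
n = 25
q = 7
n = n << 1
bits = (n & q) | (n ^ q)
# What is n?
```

Trace:
`n = 25` → n = 25
`q = 7` → q = 7
`n = n << 1` → n = 50
`bits = (n & q) | (n ^ q)` → bits = 55
So n = 50

Answer: 50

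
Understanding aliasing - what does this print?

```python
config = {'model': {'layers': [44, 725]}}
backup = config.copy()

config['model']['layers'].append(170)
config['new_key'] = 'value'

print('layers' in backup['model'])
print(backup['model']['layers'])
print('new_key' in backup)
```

Key concept: shallow copy gotcha with nested dict.
Step by step:
`config = {'model': {'layers': [44, 725]}}` → config = {'model': {'layers': [44, 725]}}
`backup = config.copy()` → backup = {'model': {'layers': [44, 725]}}
`config['model']['layers'].append(170)` → config = {'model': {'layers': [44, 725, 170]}}; backup = {'model': {'layers': [44, 725, 170]}}
`config['new_key'] = 'value'` → config = {'model': {'layers': [44, 725, 170]}, 'new_key': 'value'}
`print('layers' in backup['model'])` → prints True
`print(backup['model']['layers'])` → prints [44, 725, 170]
`print('new_key' in backup)` → prints False

Answer:
True
[44, 725, 170]
False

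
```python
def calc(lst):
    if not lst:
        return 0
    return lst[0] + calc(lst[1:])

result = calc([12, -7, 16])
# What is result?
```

12 + (-7) + 16 + 0 = 21

Answer: 21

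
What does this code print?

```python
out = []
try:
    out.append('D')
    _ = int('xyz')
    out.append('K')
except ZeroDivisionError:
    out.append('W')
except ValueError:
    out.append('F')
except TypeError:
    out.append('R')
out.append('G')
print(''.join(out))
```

Execution trace: 'D' (try body) → 'F' (except ValueError) → 'G' (after the try/except). Output: DFG

Answer: DFG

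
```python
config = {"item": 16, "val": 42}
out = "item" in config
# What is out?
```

Trace:
`config = {"item": 16, "val": 42}` → config = {'item': 16, 'val': 42}
`out = "item" in config` → out = True
So out = True

Answer: True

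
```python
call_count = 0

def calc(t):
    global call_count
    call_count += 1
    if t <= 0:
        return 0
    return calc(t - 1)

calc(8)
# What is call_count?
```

Linear recursion stepping by 1: 9 calls from t=8 down to ≤0.

Answer: 9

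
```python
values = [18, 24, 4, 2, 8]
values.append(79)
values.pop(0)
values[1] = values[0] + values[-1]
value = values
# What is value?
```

Trace:
`values = [18, 24, 4, 2, 8]` → values = [18, 24, 4, 2, 8]
`values.append(79)` → values = [18, 24, 4, 2, 8, 79]
`values.pop(0)` → values = [24, 4, 2, 8, 79]
`values[1] = values[0] + values[-1]` → values = [24, 103, 2, 8, 79]
`value = values` → value = [24, 103, 2, 8, 79]
So value = [24, 103, 2, 8, 79]

Answer: [24, 103, 2, 8, 79]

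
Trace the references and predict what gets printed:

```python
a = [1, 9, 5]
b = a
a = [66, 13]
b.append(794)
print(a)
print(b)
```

Key concept: rebinding vs mutation: a is rebound to a new list, b still points at the original.
Step by step:
`a = [1, 9, 5]` → a = [1, 9, 5]
`b = a` → b = [1, 9, 5] (same object as a)
`a = [66, 13]` → a = [66, 13]
`b.append(794)` → b = [1, 9, 5, 794]
`print(a)` → prints [66, 13]
`print(b)` → prints [1, 9, 5, 794]

Answer:
[66, 13]
[1, 9, 5, 794]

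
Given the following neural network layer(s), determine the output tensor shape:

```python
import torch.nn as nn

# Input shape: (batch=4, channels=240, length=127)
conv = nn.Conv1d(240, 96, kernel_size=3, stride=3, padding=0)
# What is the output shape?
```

Input: (4, 240, 127) -> Output: (4, 96, 42)

Answer: (4, 96, 42)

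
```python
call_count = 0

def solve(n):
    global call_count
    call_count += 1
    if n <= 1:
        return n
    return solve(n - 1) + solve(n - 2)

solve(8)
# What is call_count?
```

Calls(n) = 1 + Calls(n-1) + Calls(n-2); Calls(0)=Calls(1)=1. For n=8 this gives 67.

Answer: 67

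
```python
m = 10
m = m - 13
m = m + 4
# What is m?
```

Trace:
`m = 10` → m = 10
`m = m - 13` → m = -3
`m = m + 4` → m = 1
So m = 1

Answer: 1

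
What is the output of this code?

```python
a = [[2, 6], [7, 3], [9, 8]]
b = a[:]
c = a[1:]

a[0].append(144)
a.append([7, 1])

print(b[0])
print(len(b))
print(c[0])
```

Key concept: slice with nested mutation.
Step by step:
`a = [[2, 6], [7, 3], [9, 8]]` → a = [[2, 6], [7, 3], [9, 8]]
`b = a[:]` → b = [[2, 6], [7, 3], [9, 8]]
`c = a[1:]` → c = [[7, 3], [9, 8]]
`a[0].append(144)` → a = [[2, 6, 144], [7, 3], [9, 8]]; b = [[2, 6, 144], [7, 3], [9, 8]]
`a.append([7, 1])` → a = [[2, 6, 144], [7, 3], [9, 8], [7, 1]]
`print(b[0])` → prints [2, 6, 144]
`print(len(b))` → prints 3
`print(c[0])` → prints [7, 3]

Answer:
[2, 6, 144]
3
[7, 3]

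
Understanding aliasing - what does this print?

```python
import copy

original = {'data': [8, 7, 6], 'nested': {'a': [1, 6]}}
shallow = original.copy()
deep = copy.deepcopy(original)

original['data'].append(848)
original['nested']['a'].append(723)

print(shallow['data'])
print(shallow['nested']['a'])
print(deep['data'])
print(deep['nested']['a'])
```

Key concept: comparing shallow vs deep copy.
Step by step:
`original = {'data': [8, 7, 6], 'nested': {'a': [1, 6]}}` → original = {'data': [8, 7, 6], 'nested': {'a': [1, 6]}}
`shallow = original.copy()` → shallow = {'data': [8, 7, 6], 'nested': {'a': [1, 6]}}
`deep = copy.deepcopy(original)` → deep = {'data': [8, 7, 6], 'nested': {'a': [1, 6]}}
`original['data'].append(848)` → original = {'data': [8, 7, 6, 848], 'nested': {'a': [1, 6]}}; shallow = {'data': [8, 7, 6, 848], 'nested': {'a': [1, 6]}}
`original['nested']['a'].append(723)` → original = {'data': [8, 7, 6, 848], 'nested': {'a': [1, 6, 723]}}; shallow = {'data': [8, 7, 6, 848], 'nested': {'a': [1, 6, 723]}}
`print(shallow['data'])` → prints [8, 7, 6, 848]
`print(shallow['nested']['a'])` → prints [1, 6, 723]
`print(deep['data'])` → prints [8, 7, 6]
`print(deep['nested']['a'])` → prints [1, 6]

Answer:
[8, 7, 6, 848]
[1, 6, 723]
[8, 7, 6]
[1, 6]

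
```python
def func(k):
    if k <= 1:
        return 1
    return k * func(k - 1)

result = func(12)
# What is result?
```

func(12) = 12 * 11 * 10 * 9 * 8 * 7 * 6 * 5 * 4 * 3 * 2 * 1 = 479001600

Answer: 479001600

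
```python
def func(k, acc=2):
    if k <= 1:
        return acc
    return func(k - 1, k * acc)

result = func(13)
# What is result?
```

Accumulator trace (n, acc): (13, 2) -> (12, 26) -> (11, 312) -> (10, 3432) -> (9, 34320) -> (8, 308880) -> (7, 2471040) -> (6, 17297280) -> (5, 103783680) -> (4, 518918400) -> (3, 2075673600) -> (2, 6227020800) -> (1, 12454041600) -> return 12454041600

Answer: 12454041600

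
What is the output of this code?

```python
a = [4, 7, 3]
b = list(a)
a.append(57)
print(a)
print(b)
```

Key concept: list() constructor creates copy.
Step by step:
`a = [4, 7, 3]` → a = [4, 7, 3]
`b = list(a)` → b = [4, 7, 3]
`a.append(57)` → a = [4, 7, 3, 57]
`print(a)` → prints [4, 7, 3, 57]
`print(b)` → prints [4, 7, 3]

Answer:
[4, 7, 3, 57]
[4, 7, 3]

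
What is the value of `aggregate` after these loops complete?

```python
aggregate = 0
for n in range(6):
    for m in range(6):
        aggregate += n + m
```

Sum of all n+m for n,m in 6x6
`aggregate` takes the values: 0 → 1 → 3 → 6 → 10 → 15 → 16 → 18 → 21 → 25 → 30 → 36 → 38 → 41 → 45 → 50 → 56 → 63 → 66 → 70 → 75 → 81 → 88 → 96 → 100 → 105 → 111 → 118 → 126 → 135 → 140 → 146 → 153 → 161 → 170 → 180

Answer: 180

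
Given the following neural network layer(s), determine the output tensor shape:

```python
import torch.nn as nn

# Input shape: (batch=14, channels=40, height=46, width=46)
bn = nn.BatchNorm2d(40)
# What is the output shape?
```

Input: (14, 40, 46, 46) -> Output: (14, 40, 46, 46)

Answer: (14, 40, 46, 46)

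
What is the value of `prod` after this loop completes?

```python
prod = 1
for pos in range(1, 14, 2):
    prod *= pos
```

Product of 1, 3, 5, ... up to 13
`prod` takes the values: 1 → 3 → 15 → 105 → 945 → 10395 → 135135

Answer: 135135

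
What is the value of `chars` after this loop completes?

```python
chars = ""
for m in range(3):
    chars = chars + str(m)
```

Concatenate digits 0 to 2
`chars` takes the values: "" → "0" → "01" → "012"

Answer: "012"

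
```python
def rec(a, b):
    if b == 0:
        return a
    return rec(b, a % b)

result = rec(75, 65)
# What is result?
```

rec(75, 65) -> rec(65, 10) -> rec(10, 5) -> rec(5, 0) -> 5

Answer: 5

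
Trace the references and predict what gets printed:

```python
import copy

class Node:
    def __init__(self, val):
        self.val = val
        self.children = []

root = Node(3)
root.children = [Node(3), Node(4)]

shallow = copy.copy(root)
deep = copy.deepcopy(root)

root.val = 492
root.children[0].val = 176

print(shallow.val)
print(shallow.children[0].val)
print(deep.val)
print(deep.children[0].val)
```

Key concept: deep copy with custom objects.
Step by step:
`root = Node(3)` → root = Node(val=3, children=[])
`root.children = [Node(3), Node(4)]` → root = Node(val=3, children=[Node(val=3, children=[]), Node(val=4, children=[])])
`shallow = copy.copy(root)` → shallow = Node(val=3, children=[Node(val=3, children=[]), Node(val=4, children=[])])
`deep = copy.deepcopy(root)` → deep = Node(val=3, children=[Node(val=3, children=[]), Node(val=4, children=[])])
`root.val = 492` → root = Node(val=492, children=[Node(val=3, children=[]), Node(val=4, children=[])])
`root.children[0].val = 176` → root = Node(val=492, children=[Node(val=176, children=[]), Node(val=4, children=[])]); shallow = Node(val=3, children=[Node(val=176, children=[]), Node(val=4, children=[])])
`print(shallow.val)` → prints 3
`print(shallow.children[0].val)` → prints 176
`print(deep.val)` → prints 3
`print(deep.children[0].val)` → prints 3

Answer:
3
176
3
3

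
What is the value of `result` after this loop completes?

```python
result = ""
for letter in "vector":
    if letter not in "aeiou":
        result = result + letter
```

Remove vowels from 'vector'
`result` takes the values: "" → "v" → "vc" → "vct" → "vctr"

Answer: "vctr"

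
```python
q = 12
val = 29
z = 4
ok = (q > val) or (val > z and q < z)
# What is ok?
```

Trace:
`q = 12` → q = 12
`val = 29` → val = 29
`z = 4` → z = 4
`ok = (q > val) or (val > z and q < z)` → ok = False
So ok = False

Answer: False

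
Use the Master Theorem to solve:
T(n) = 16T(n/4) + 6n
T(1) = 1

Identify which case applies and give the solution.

a=16, b=4, f(n)=6n. log_4(16) = 2. Since c=1 < 2, Case 1 applies: T(n) = Θ(n^log_b(a)) = O(n^2).

Answer: O(n^2) - Case 1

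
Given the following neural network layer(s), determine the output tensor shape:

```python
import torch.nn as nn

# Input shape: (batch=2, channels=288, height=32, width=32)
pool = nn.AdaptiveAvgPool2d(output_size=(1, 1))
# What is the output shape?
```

Input: (2, 288, 32, 32) -> Output: (2, 288, 1, 1)

Answer: (2, 288, 1, 1)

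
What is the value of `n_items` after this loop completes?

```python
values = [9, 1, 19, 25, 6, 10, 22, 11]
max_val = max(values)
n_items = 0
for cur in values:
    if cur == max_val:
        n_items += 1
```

Count of max value 25 in [9, 1, 19, 25, 6, 10, 22, 11]
`n_items` takes the values: 0 → 1

Answer: 1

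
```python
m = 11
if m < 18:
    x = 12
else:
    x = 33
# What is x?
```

Trace:
`m = 11` → m = 11
`if m < 18: ...` → m < 18 is True → x = 12
So x = 12

Answer: 12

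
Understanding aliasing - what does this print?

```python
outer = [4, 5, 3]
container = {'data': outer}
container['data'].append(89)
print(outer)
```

Key concept: dict holds reference to list.
Step by step:
`outer = [4, 5, 3]` → outer = [4, 5, 3]
`container = {'data': outer}` → container = {'data': [4, 5, 3]}
`container['data'].append(89)` → outer = [4, 5, 3, 89]; container = {'data': [4, 5, 3, 89]}
`print(outer)` → prints [4, 5, 3, 89]

Answer: [4, 5, 3, 89]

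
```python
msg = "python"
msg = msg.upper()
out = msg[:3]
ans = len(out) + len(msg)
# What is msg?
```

Trace:
`msg = "python"` → msg = 'python'
`msg = msg.upper()` → msg = 'PYTHON'
`out = msg[:3]` → out = 'PYT'
`ans = len(out) + len(msg)` → ans = 9
So msg = 'PYTHON'

Answer: 'PYTHON'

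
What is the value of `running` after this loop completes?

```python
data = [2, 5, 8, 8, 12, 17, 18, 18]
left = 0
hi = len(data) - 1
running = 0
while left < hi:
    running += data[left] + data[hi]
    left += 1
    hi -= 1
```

Sum of pairs from ends
`running` takes the values: 0 → 20 → 43 → 68 → 88

Answer: 88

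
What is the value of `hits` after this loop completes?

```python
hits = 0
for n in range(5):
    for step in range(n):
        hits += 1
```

Triangle number: 0+1+2+...+4
`hits` takes the values: 0 → 1 → 2 → 3 → 4 → 5 → 6 → 7 → 8 → 9 → 10

Answer: 10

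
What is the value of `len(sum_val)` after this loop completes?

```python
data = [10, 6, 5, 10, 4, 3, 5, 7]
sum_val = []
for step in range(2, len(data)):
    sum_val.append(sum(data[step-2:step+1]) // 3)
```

Number of 3-element averages
`sum_val` takes the values: [] → [7] → [7, 7] → [7, 7, 6] → [7, 7, 6, 5] → [7, 7, 6, 5, 4] → [7, 7, 6, 5, 4, 5]
So `len(sum_val)` = 6

Answer: 6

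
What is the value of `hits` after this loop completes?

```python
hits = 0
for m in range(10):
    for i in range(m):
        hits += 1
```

Triangle number: 0+1+2+...+9
`hits` takes the values: 0 → 1 → 2 → 3 → 4 → 5 → 6 → 7 → 8 → 9 → 10 → 11 → 12 → 13 → 14 → 15 → 16 → 17 → 18 → 19 → 20 → 21 → 22 → 23 → 24 → 25 → 26 → 27 → 28 → 29 → … → 41 → 42 → 43 → 44 → 45

Answer: 45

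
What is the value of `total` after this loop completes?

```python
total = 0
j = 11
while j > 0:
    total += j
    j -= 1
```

Sum 11 down to 1
`total` takes the values: 0 → 11 → 21 → 30 → 38 → 45 → 51 → 56 → 60 → 63 → 65 → 66

Answer: 66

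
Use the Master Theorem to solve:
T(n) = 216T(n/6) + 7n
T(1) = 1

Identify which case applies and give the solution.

a=216, b=6, f(n)=7n. log_6(216) = 3. Since c=1 < 3, Case 1 applies: T(n) = Θ(n^log_b(a)) = O(n^3).

Answer: O(n^3) - Case 1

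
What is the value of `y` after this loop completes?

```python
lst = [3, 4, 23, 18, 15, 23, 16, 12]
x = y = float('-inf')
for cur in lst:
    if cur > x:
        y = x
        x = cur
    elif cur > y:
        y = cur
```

Second largest (with repeats) in [3, 4, 23, 18, 15, 23, 16, 12]
`y` takes the values: -inf → 3 → 4 → 18 → 23

Answer: 23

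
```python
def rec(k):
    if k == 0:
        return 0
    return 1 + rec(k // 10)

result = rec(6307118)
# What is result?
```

Count of digits of 6307118: 7

Answer: 7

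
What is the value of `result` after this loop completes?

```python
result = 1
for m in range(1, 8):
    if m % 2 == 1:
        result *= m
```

Product of odd numbers 1 to 7
`result` takes the values: 1 → 3 → 15 → 105

Answer: 105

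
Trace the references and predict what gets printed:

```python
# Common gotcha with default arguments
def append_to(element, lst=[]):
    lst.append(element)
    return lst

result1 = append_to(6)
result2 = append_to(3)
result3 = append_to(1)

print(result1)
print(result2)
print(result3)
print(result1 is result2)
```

Key concept: mutable default argument gotcha.
Step by step:
`result1 = append_to(6)` → result1 = [6]
`result2 = append_to(3)` → result1 = [6, 3] (same object as result2); result2 = [6, 3] (same object as result1)
`result3 = append_to(1)` → result1 = [6, 3, 1] (same object as result2, result3); result2 = [6, 3, 1] (same object as result1, result3); result3 = [6, 3, 1] (same object as result1, result2)
`print(result1)` → prints [6, 3, 1]
`print(result2)` → prints [6, 3, 1]
`print(result3)` → prints [6, 3, 1]
`print(result1 is result2)` → prints True

Answer:
[6, 3, 1]
[6, 3, 1]
[6, 3, 1]
True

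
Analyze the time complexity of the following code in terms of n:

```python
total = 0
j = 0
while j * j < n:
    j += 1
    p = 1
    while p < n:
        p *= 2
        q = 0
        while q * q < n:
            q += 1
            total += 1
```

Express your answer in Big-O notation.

Each loop level contributes: √n × log n × √n. Multiplying the contributions gives O(n log n).

Answer: O(n log n)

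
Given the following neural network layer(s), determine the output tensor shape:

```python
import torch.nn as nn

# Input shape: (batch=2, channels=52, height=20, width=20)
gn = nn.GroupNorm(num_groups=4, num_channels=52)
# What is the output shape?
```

Input: (2, 52, 20, 20) -> Output: (2, 52, 20, 20)

Answer: (2, 52, 20, 20)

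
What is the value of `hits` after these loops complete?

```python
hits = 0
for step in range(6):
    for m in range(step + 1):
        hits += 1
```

Triangle: 1 + 2 + ... + 6
`hits` takes the values: 0 → 1 → 2 → 3 → 4 → 5 → 6 → 7 → 8 → 9 → 10 → 11 → 12 → 13 → 14 → 15 → 16 → 17 → 18 → 19 → 20 → 21

Answer: 21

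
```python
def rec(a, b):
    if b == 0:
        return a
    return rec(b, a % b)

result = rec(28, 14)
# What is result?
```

rec(28, 14) -> rec(14, 0) -> 14

Answer: 14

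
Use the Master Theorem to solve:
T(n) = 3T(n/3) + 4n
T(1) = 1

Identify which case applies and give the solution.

a=3, b=3, f(n)=4n. log_3(3) = 1. Since c=1 = 1, Case 2 applies: T(n) = Θ(n^log_b(a) · log n) = O(n log n).

Answer: O(n log n) - Case 2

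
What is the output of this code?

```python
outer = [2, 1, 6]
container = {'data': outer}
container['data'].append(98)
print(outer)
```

Key concept: dict holds reference to list.
Step by step:
`outer = [2, 1, 6]` → outer = [2, 1, 6]
`container = {'data': outer}` → container = {'data': [2, 1, 6]}
`container['data'].append(98)` → outer = [2, 1, 6, 98]; container = {'data': [2, 1, 6, 98]}
`print(outer)` → prints [2, 1, 6, 98]

Answer: [2, 1, 6, 98]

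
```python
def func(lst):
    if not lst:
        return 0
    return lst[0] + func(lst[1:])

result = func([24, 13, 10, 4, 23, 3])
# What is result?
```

24 + 13 + 10 + 4 + 23 + 3 + 0 = 77

Answer: 77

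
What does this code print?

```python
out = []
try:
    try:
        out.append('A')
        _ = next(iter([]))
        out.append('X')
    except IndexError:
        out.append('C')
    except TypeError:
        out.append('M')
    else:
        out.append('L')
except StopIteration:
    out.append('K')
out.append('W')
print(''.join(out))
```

Execution trace: 'A' (try body) → 'K' (outer except StopIteration) → 'W' (after the try/except). Output: AKW

Answer: AKW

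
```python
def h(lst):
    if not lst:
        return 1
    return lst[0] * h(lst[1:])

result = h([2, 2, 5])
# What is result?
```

Product over [2, 2, 5] = 2 * 2 * 5 = 20

Answer: 20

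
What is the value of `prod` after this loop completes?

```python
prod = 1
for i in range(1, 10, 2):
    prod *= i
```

Product of 1, 3, 5, ... up to 9
`prod` takes the values: 1 → 3 → 15 → 105 → 945

Answer: 945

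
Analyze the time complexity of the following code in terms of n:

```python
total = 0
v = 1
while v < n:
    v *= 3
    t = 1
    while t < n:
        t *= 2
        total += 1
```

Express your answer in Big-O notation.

Each loop level contributes: log n × log n. Multiplying the contributions gives O(log² n).

Answer: O(log² n)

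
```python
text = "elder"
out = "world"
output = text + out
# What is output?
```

Trace:
`text = "elder"` → text = 'elder'
`out = "world"` → out = 'world'
`output = text + out` → output = 'elderworld'
So output = 'elderworld'

Answer: 'elderworld'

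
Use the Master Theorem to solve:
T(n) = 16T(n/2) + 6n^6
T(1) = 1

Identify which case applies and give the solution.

a=16, b=2, f(n)=6n^6. log_2(16) = 4. Since c=6 > 4 and the regularity condition holds (16(n/2)^6 = (16/2^6)n^6 with 16/2^6 < 1), Case 3 applies: T(n) = Θ(f(n)) = O(n^6).

Answer: O(n^6) - Case 3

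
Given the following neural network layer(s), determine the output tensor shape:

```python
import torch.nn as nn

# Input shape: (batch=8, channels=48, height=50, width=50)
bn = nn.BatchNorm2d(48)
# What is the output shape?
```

Input: (8, 48, 50, 50) -> Output: (8, 48, 50, 50)

Answer: (8, 48, 50, 50)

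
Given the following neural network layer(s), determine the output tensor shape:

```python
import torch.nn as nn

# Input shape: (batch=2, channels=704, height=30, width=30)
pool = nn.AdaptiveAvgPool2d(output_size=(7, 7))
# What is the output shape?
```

Input: (2, 704, 30, 30) -> Output: (2, 704, 7, 7)

Answer: (2, 704, 7, 7)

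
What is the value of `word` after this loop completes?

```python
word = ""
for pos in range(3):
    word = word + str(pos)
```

Concatenate digits 0 to 2
`word` takes the values: "" → "0" → "01" → "012"

Answer: "012"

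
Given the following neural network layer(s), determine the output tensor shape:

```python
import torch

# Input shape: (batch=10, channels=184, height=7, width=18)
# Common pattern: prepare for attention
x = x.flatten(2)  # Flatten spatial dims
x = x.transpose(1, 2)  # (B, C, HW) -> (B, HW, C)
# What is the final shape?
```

Input: (10, 184, 7, 18) -> after flatten(2): (10, 184, 126) -> Output: (10, 126, 184)

Answer: (10, 126, 184)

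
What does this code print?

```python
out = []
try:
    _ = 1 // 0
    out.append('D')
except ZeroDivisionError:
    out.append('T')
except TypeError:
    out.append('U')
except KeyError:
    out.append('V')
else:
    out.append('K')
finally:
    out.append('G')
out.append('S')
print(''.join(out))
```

Execution trace: 'T' (except ZeroDivisionError) → 'G' (finally) → 'S' (after the try/except). Output: TGS

Answer: TGS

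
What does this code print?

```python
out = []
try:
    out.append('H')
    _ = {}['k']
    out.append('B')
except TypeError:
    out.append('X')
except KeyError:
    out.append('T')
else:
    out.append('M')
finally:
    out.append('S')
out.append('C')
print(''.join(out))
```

Execution trace: 'H' (try body) → 'T' (except KeyError) → 'S' (finally) → 'C' (after the try/except). Output: HTSC

Answer: HTSC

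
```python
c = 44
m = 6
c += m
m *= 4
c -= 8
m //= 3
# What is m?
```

Trace:
`c = 44` → c = 44
`m = 6` → m = 6
`c += m` → c = 50
`m *= 4` → m = 24
`c -= 8` → c = 42
`m //= 3` → m = 8
So m = 8

Answer: 8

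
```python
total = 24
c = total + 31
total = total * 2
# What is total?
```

Trace:
`total = 24` → total = 24
`c = total + 31` → c = 55
`total = total * 2` → total = 48
So total = 48

Answer: 48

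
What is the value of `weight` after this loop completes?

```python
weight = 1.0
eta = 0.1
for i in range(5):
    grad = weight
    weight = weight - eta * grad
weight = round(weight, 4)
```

Gradient descent: w = 1.0 * (1 - 0.1)^5
`weight` takes the values: 1.0 → 0.9 → 0.81 → 0.729 → 0.6561 → 0.59049 → 0.5905

Answer: 0.5905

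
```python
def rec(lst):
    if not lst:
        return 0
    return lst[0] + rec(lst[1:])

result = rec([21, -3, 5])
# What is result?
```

21 + (-3) + 5 + 0 = 23

Answer: 23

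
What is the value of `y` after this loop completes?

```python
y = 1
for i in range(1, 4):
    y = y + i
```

Start at 1, add 1 through 3
`y` takes the values: 1 → 2 → 4 → 7

Answer: 7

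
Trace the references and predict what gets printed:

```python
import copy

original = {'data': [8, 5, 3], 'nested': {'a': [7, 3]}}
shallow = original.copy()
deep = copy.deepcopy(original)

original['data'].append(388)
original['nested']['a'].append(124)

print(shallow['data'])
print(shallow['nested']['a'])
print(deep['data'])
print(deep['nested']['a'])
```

Key concept: comparing shallow vs deep copy.
Step by step:
`original = {'data': [8, 5, 3], 'nested': {'a': [7, 3]}}` → original = {'data': [8, 5, 3], 'nested': {'a': [7, 3]}}
`shallow = original.copy()` → shallow = {'data': [8, 5, 3], 'nested': {'a': [7, 3]}}
`deep = copy.deepcopy(original)` → deep = {'data': [8, 5, 3], 'nested': {'a': [7, 3]}}
`original['data'].append(388)` → original = {'data': [8, 5, 3, 388], 'nested': {'a': [7, 3]}}; shallow = {'data': [8, 5, 3, 388], 'nested': {'a': [7, 3]}}
`original['nested']['a'].append(124)` → original = {'data': [8, 5, 3, 388], 'nested': {'a': [7, 3, 124]}}; shallow = {'data': [8, 5, 3, 388], 'nested': {'a': [7, 3, 124]}}
`print(shallow['data'])` → prints [8, 5, 3, 388]
`print(shallow['nested']['a'])` → prints [7, 3, 124]
`print(deep['data'])` → prints [8, 5, 3]
`print(deep['nested']['a'])` → prints [7, 3]

Answer:
[8, 5, 3, 388]
[7, 3, 124]
[8, 5, 3]
[7, 3]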